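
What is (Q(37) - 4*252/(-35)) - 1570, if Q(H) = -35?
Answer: -7881/5 ≈ -1576.2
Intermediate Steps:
(Q(37) - 4*252/(-35)) - 1570 = (-35 - 4*252/(-35)) - 1570 = (-35 - 1008*(-1/35)) - 1570 = (-35 + 144/5) - 1570 = -31/5 - 1570 = -7881/5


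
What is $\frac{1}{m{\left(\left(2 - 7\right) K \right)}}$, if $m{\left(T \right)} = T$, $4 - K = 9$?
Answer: $\frac{1}{25} \approx 0.04$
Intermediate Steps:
$K = -5$ ($K = 4 - 9 = -5$)
$\frac{1}{m{\left(\left(2 - 7\right) K \right)}} = \frac{1}{\left(2 - 7\right) \left(-5\right)} = \frac{1}{\left(-5\right) \left(-5\right)} = \frac{1}{25}$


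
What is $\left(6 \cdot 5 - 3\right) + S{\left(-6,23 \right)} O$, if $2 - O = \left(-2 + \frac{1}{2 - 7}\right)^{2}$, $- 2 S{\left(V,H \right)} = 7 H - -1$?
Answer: $\frac{6426}{25} \approx 257.04$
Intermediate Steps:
$S{\left(V,H \right)} = - \frac{1}{2} - \frac{7 H}{2}$ ($S{\left(V,H \right)} = - \frac{7 H - -1}{2} = - \frac{7 H + 1}{2} = - \frac{1 + 7 H}{2} = - \frac{1}{2} - \frac{7 H}{2}$)
$O = - \frac{71}{25}$ ($O = 2 - \left(-2 + \frac{1}{2 - 7}\right)^{2} = 2 - \left(-2 + \frac{1}{-5}\right)^{2} = 2 - \left(-2 - \frac{1}{5}\right)^{2} = 2 - \left(- \frac{11}{5}\right)^{2} = 2 - \frac{121}{25} = - \frac{71}{25} \approx -2.84$)
$\left(6 \cdot 5 - 3\right) + S{\left(-6,23 \right)} O = \left(6 \cdot 5 - 3\right) + \left(- \frac{1}{2} - \frac{161}{2}\right) \left(- \frac{71}{25}\right) = \left(30 - 3\right) + \left(- \frac{1}{2} - \frac{161}{2}\right) \left(- \frac{71}{25}\right) = 27 - - \frac{5751}{25} = 27 + \frac{5751}{25} = \frac{6426}{25}$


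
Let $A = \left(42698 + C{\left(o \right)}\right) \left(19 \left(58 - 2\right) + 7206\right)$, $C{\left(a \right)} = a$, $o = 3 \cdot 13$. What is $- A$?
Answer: $-353434990$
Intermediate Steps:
$o = 39$
$A = 353434990$ ($A = \left(42698 + 39\right) \left(19 \left(58 - 2\right) + 7206\right) = 42737 \left(19 \cdot 56 + 7206\right) = 42737 \left(1064 + 7206\right) = 42737 \cdot 8270 = 353434990$)
$- A = \left(-1\right) 353434990 = -353434990$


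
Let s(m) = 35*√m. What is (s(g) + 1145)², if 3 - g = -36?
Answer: 1358800 + 80150*√39 ≈ 1.8593e+6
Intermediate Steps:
g = 39 (g = 3 - 1*(-36) = 3 + 36 = 39)
(s(g) + 1145)² = (35*√39 + 1145)² = (1145 + 35*√39)²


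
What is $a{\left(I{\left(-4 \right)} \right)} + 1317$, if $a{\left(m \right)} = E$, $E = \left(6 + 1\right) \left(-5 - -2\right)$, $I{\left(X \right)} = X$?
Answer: $1296$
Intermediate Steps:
$E = -21$ ($E = 7 \left(-5 + 2\right) = 7 \left(-3\right) = -21$)
$a{\left(m \right)} = -21$
$a{\left(I{\left(-4 \right)} \right)} + 1317 = -21 + 1317 = 1296$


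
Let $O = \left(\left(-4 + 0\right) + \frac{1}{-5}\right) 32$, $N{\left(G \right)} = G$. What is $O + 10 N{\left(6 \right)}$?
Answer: $- \frac{372}{5} \approx -74.4$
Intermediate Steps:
$O = - \frac{672}{5}$ ($O = \left(-4 - \frac{1}{5}\right) 32 = \left(- \frac{21}{5}\right) 32 = - \frac{672}{5} \approx -134.4$)
$O + 10 N{\left(6 \right)} = - \frac{672}{5} + 10 \cdot 6 = - \frac{672}{5} + 60 = - \frac{372}{5}$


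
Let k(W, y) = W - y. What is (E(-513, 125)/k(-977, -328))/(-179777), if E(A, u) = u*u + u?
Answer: 15750/116675273 ≈ 0.00013499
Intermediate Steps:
E(A, u) = u + u**2 (E(A, u) = u**2 + u = u + u**2)
(E(-513, 125)/k(-977, -328))/(-179777) = ((125*(1 + 125))/(-977 - 1*(-328)))/(-179777) = ((125*126)/(-977 + 328))*(-1/179777) = (15750/(-649))*(-1/179777) = (15750*(-1/649))*(-1/179777) = -15750/649*(-1/179777) = 15750/116675273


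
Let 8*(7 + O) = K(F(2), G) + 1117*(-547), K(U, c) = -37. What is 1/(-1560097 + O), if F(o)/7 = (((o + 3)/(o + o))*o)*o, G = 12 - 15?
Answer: -2/3272967 ≈ -6.1107e-7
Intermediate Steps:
G = -3
F(o) = 7*o*(3/2 + o/2) (F(o) = 7*((((o + 3)/(o + o))*o)*o) = 7*((((3 + o)/((2*o)))*o)*o) = 7*((((3 + o)*(1/(2*o)))*o)*o) = 7*((((3 + o)/(2*o))*o)*o) = 7*((3/2 + o/2)*o) = 7*(o*(3/2 + o/2)) = 7*o*(3/2 + o/2))
O = -152773/2 (O = -7 + (-37 + 1117*(-547))/8 = -7 + (-37 - 610999)/8 = -7 + (⅛)*(-611036) = -7 - 152759/2 = -152773/2 ≈ -76387.)
1/(-1560097 + O) = 1/(-1560097 - 152773/2) = 1/(-3272967/2) = -2/3272967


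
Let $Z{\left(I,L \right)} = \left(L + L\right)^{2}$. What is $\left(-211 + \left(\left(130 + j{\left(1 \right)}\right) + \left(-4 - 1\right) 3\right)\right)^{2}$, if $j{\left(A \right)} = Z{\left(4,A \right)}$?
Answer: $8464$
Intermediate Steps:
$Z{\left(I,L \right)} = 4 L^{2}$ ($Z{\left(I,L \right)} = \left(2 L\right)^{2} = 4 L^{2}$)
$j{\left(A \right)} = 4 A^{2}$
$\left(-211 + \left(\left(130 + j{\left(1 \right)}\right) + \left(-4 - 1\right) 3\right)\right)^{2} = \left(-211 + \left(\left(130 + 4 \cdot 1^{2}\right) + \left(-4 - 1\right) 3\right)\right)^{2} = \left(-211 + \left(\left(130 + 4 \cdot 1\right) - 15\right)\right)^{2} = \left(-211 + \left(\left(130 + 4\right) - 15\right)\right)^{2} = \left(-211 + \left(134 - 15\right)\right)^{2} = \left(-211 + 119\right)^{2} = \left(-92\right)^{2} = 8464$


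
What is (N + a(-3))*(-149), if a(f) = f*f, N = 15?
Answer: -3576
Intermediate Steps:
a(f) = f²
(N + a(-3))*(-149) = (15 + (-3)²)*(-149) = (15 + 9)*(-149) = 24*(-149) = -3576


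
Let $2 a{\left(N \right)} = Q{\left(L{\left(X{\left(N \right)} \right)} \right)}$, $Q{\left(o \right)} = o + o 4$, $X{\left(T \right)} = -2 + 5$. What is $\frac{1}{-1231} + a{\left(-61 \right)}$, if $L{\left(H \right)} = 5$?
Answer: $\frac{30773}{2462} \approx 12.499$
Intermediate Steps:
$X{\left(T \right)} = 3$
$Q{\left(o \right)} = 5 o$ ($Q{\left(o \right)} = o + 4 o = 5 o$)
$a{\left(N \right)} = \frac{25}{2}$ ($a{\left(N \right)} = \frac{5 \cdot 5}{2} = \frac{1}{2} \cdot 25 = \frac{25}{2}$)
$\frac{1}{-1231} + a{\left(-61 \right)} = \frac{1}{-1231} + \frac{25}{2} = - \frac{1}{1231} + \frac{25}{2} = \frac{30773}{2462}$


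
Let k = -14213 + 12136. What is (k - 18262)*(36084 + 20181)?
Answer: -1144373835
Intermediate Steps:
k = -2077
(k - 18262)*(36084 + 20181) = (-2077 - 18262)*(36084 + 20181) = -20339*56265 = -1144373835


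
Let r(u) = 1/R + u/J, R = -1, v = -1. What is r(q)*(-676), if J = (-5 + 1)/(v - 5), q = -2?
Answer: 2704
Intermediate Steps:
J = ⅔ (J = (-5 + 1)/(-1 - 5) = -4/(-6) = -4*(-⅙) = ⅔ ≈ 0.66667)
r(u) = -1 + 3*u/2 (r(u) = 1/(-1) + u/(⅔) = 1*(-1) + u*(3/2) = -1 + 3*u/2)
r(q)*(-676) = (-1 + (3/2)*(-2))*(-676) = (-1 - 3)*(-676) = -4*(-676) = 2704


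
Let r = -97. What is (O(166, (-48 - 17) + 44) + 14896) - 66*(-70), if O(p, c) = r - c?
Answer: 19440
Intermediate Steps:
O(p, c) = -97 - c
(O(166, (-48 - 17) + 44) + 14896) - 66*(-70) = ((-97 - ((-48 - 17) + 44)) + 14896) - 66*(-70) = ((-97 - (-65 + 44)) + 14896) + 4620 = ((-97 - 1*(-21)) + 14896) + 4620 = ((-97 + 21) + 14896) + 4620 = (-76 + 14896) + 4620 = 14820 + 4620 = 19440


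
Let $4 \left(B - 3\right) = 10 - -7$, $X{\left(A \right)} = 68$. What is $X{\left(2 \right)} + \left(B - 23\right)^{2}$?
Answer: $\frac{5057}{16} \approx 316.06$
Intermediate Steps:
$B = \frac{29}{4}$ ($B = 3 + \frac{10 - -7}{4} = 3 + \frac{10 + 7}{4} = 3 + \frac{1}{4} \cdot 17 = 3 + \frac{17}{4} = \frac{29}{4} \approx 7.25$)
$X{\left(2 \right)} + \left(B - 23\right)^{2} = 68 + \left(\frac{29}{4} - 23\right)^{2} = 68 + \left(- \frac{63}{4}\right)^{2} = 68 + \frac{3969}{16} = \frac{5057}{16}$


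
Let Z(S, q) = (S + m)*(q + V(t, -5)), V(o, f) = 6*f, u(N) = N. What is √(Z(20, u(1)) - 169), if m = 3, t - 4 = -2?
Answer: 2*I*√209 ≈ 28.914*I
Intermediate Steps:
t = 2 (t = 4 - 2 = 2)
Z(S, q) = (-30 + q)*(3 + S) (Z(S, q) = (S + 3)*(q + 6*(-5)) = (3 + S)*(q - 30) = (3 + S)*(-30 + q) = (-30 + q)*(3 + S))
√(Z(20, u(1)) - 169) = √((-90 - 30*20 + 3*1 + 20*1) - 169) = √((-90 - 600 + 3 + 20) - 169) = √(-667 - 169) = √(-836) = 2*I*√209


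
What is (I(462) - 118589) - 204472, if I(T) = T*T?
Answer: -109617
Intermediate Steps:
I(T) = T²
(I(462) - 118589) - 204472 = (462² - 118589) - 204472 = (213444 - 118589) - 204472 = 94855 - 204472 = -109617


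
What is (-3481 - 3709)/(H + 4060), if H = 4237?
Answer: -7190/8297 ≈ -0.86658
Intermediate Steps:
(-3481 - 3709)/(H + 4060) = (-3481 - 3709)/(4237 + 4060) = -7190/8297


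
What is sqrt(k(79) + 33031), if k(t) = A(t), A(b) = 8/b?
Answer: sqrt(206147103)/79 ≈ 181.74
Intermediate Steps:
k(t) = 8/t
sqrt(k(79) + 33031) = sqrt(8/79 + 33031) = sqrt(2609457/79) = sqrt(206147103)/79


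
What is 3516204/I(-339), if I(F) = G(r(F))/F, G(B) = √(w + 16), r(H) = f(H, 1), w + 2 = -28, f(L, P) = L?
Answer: 595996578*I*√14/7 ≈ 3.1857e+8*I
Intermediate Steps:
w = -30 (w = -2 - 28 = -30)
r(H) = H
G(B) = I*√14 (G(B) = √(-30 + 16) = √(-14) = I*√14)
I(F) = I*√14/F (I(F) = (I*√14)/F = I*√14/F)
3516204/I(-339) = 3516204/((I*√14/(-339))) = 3516204/((I*√14*(-1/339))) = 3516204/((-I*√14/339)) = 3516204*(339*I*√14/14) = 595996578*I*√14/7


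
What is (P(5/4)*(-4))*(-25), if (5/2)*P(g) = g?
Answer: 50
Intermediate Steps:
P(g) = 2*g/5
(P(5/4)*(-4))*(-25) = ((2*(5/4)/5)*(-4))*(-25) = ((2*(5*(¼))/5)*(-4))*(-25) = (((⅖)*(5/4))*(-4))*(-25) = ((½)*(-4))*(-25) = -2*(-25) = 50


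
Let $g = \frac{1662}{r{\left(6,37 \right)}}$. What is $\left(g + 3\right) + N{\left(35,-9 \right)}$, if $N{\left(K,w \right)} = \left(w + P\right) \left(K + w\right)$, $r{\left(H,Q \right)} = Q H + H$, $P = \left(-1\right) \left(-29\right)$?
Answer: $\frac{20151}{38} \approx 530.29$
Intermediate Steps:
$P = 29$
$r{\left(H,Q \right)} = H + H Q$ ($r{\left(H,Q \right)} = H Q + H = H + H Q$)
$g = \frac{277}{38}$ ($g = \frac{1662}{6 \left(1 + 37\right)} = \frac{1662}{6 \cdot 38} = \frac{1662}{228} = 1662 \cdot \frac{1}{228} = \frac{277}{38} \approx 7.2895$)
$N{\left(K,w \right)} = \left(29 + w\right) \left(K + w\right)$ ($N{\left(K,w \right)} = \left(w + 29\right) \left(K + w\right) = \left(29 + w\right) \left(K + w\right)$)
$\left(g + 3\right) + N{\left(35,-9 \right)} = \left(\frac{277}{38} + 3\right) + \left(\left(-9\right)^{2} + 29 \cdot 35 + 29 \left(-9\right) + 35 \left(-9\right)\right) = \frac{391}{38} + \left(81 + 1015 - 261 - 315\right) = \frac{391}{38} + 520 = \frac{20151}{38}$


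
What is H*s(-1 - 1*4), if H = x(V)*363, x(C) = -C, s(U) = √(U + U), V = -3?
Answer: 1089*I*√10 ≈ 3443.7*I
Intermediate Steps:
s(U) = √2*√U (s(U) = √(2*U) = √2*√U)
H = 1089 (H = -1*(-3)*363 = 3*363 = 1089)
H*s(-1 - 1*4) = 1089*(√2*√(-1 - 1*4)) = 1089*(√2*√(-1 - 4)) = 1089*(√2*√(-5)) = 1089*(√2*(I*√5)) = 1089*(I*√10) = 1089*I*√10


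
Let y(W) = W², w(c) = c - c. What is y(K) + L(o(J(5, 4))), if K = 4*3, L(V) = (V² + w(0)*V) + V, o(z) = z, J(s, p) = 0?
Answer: 144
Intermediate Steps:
w(c) = 0
L(V) = V + V² (L(V) = (V² + 0*V) + V = (V² + 0) + V = V² + V = V + V²)
K = 12
y(K) + L(o(J(5, 4))) = 12² + 0*(1 + 0) = 144 + 0*1 = 144 + 0 = 144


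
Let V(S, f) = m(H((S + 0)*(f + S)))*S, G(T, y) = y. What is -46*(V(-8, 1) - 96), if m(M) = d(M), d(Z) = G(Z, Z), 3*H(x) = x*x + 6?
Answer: 1169504/3 ≈ 3.8983e+5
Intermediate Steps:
H(x) = 2 + x²/3 (H(x) = (x*x + 6)/3 = (x² + 6)/3 = (6 + x²)/3 = 2 + x²/3)
d(Z) = Z
m(M) = M
V(S, f) = S*(2 + S²*(S + f)²/3) (V(S, f) = (2 + ((S + 0)*(f + S))²/3)*S = (2 + (S*(S + f))²/3)*S = (2 + (S²*(S + f)²)/3)*S = (2 + S²*(S + f)²/3)*S = S*(2 + S²*(S + f)²/3))
-46*(V(-8, 1) - 96) = -46*((⅓)*(-8)*(6 + (-8)²*(-8 + 1)²) - 96) = -46*((⅓)*(-8)*(6 + 64*(-7)²) - 96) = -46*((⅓)*(-8)*(6 + 64*49) - 96) = -46*((⅓)*(-8)*(6 + 3136) - 96) = -46*((⅓)*(-8)*3142 - 96) = -46*(-25136/3 - 96) = -46*(-25424/3) = 1169504/3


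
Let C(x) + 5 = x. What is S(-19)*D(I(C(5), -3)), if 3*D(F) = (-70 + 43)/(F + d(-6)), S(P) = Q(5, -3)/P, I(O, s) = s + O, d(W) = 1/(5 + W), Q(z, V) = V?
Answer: 27/76 ≈ 0.35526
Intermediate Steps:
C(x) = -5 + x
I(O, s) = O + s
S(P) = -3/P
D(F) = -9/(-1 + F) (D(F) = ((-70 + 43)/(F + 1/(5 - 6)))/3 = (-27/(F + 1/(-1)))/3 = (-27/(F - 1))/3 = (-27/(-1 + F))/3 = -9/(-1 + F))
S(-19)*D(I(C(5), -3)) = (-3/(-19))*(-9/(-1 + ((-5 + 5) - 3))) = (-3*(-1/19))*(-9/(-1 + (0 - 3))) = 3*(-9/(-1 - 3))/19 = 3*(-9/(-4))/19 = 3*(-9*(-¼))/19 = (3/19)*(9/4) = 27/76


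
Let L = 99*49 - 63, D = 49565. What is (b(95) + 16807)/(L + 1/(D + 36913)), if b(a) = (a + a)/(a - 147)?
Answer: 1717323363/489339695 ≈ 3.5095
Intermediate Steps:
b(a) = 2*a/(-147 + a) (b(a) = (2*a)/(-147 + a) = 2*a/(-147 + a))
L = 4788 (L = 4851 - 63 = 4788)
(b(95) + 16807)/(L + 1/(D + 36913)) = (2*95/(-147 + 95) + 16807)/(4788 + 1/(49565 + 36913)) = (2*95/(-52) + 16807)/(4788 + 1/86478) = (2*95*(-1/52) + 16807)/(4788 + 1/86478) = (-95/26 + 16807)/(414056665/86478) = (436887/26)*(86478/414056665) = 1717323363/489339695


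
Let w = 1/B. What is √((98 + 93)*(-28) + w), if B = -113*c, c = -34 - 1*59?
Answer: I*√590628194679/10509 ≈ 73.13*I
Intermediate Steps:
c = -93 (c = -34 - 59 = -93)
B = 10509 (B = -113*(-93) = 10509)
w = 1/10509 ≈ 9.5156e-5
√((98 + 93)*(-28) + w) = √((98 + 93)*(-28) + 1/10509) = √(191*(-28) + 1/10509) = √(-5348 + 1/10509) = √(-56202131/10509) = I*√590628194679/10509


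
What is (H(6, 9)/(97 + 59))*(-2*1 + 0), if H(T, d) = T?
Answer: -1/13 ≈ -0.076923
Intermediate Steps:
(H(6, 9)/(97 + 59))*(-2*1 + 0) = (6/(97 + 59))*(-2*1 + 0) = (6/156)*(-2 + 0) = (6*(1/156))*(-2) = (1/26)*(-2) = -1/13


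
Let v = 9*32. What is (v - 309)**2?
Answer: 441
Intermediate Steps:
v = 288
(v - 309)**2 = (288 - 309)**2 = (-21)**2 = 441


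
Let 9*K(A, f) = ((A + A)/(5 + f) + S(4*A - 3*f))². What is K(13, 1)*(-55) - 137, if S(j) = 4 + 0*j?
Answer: -45472/81 ≈ -561.38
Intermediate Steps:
S(j) = 4 (S(j) = 4 + 0 = 4)
K(A, f) = (4 + 2*A/(5 + f))²/9 (K(A, f) = ((A + A)/(5 + f) + 4)²/9 = ((2*A)/(5 + f) + 4)²/9 = (2*A/(5 + f) + 4)²/9 = (4 + 2*A/(5 + f))²/9)
K(13, 1)*(-55) - 137 = (4*(10 + 13 + 2*1)²/(9*(5 + 1)²))*(-55) - 137 = ((4/9)*(10 + 13 + 2)²/6²)*(-55) - 137 = ((4/9)*(1/36)*25²)*(-55) - 137 = ((4/9)*(1/36)*625)*(-55) - 137 = (625/81)*(-55) - 137 = -34375/81 - 137 = -45472/81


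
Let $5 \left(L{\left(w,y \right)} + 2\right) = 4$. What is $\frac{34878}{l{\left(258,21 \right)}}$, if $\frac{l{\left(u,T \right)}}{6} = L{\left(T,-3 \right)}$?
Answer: $- \frac{29065}{6} \approx -4844.2$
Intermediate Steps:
$L{\left(w,y \right)} = - \frac{6}{5}$ ($L{\left(w,y \right)} = -2 + \frac{1}{5} \cdot 4 = -2 + \frac{4}{5} = - \frac{6}{5}$)
$l{\left(u,T \right)} = - \frac{36}{5}$ ($l{\left(u,T \right)} = 6 \left(- \frac{6}{5}\right) = - \frac{36}{5}$)
$\frac{34878}{l{\left(258,21 \right)}} = \frac{34878}{- \frac{36}{5}} = 34878 \left(- \frac{5}{36}\right) = - \frac{29065}{6}$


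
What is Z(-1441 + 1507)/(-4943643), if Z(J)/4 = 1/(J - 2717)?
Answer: 4/13105597593 ≈ 3.0521e-10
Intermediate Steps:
Z(J) = 4/(-2717 + J) (Z(J) = 4/(J - 2717) = 4/(-2717 + J))
Z(-1441 + 1507)/(-4943643) = (4/(-2717 + (-1441 + 1507)))/(-4943643) = (4/(-2717 + 66))*(-1/4943643) = (4/(-2651))*(-1/4943643) = (4*(-1/2651))*(-1/4943643) = -4/2651*(-1/4943643) = 4/13105597593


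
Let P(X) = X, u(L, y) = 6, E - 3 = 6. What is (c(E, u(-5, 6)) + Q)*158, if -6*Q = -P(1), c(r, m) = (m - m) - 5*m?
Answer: -14141/3 ≈ -4713.7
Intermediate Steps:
E = 9 (E = 3 + 6 = 9)
c(r, m) = -5*m (c(r, m) = 0 - 5*m = -5*m)
Q = ⅙ (Q = -(-1)/6 = -⅙*(-1) = ⅙ ≈ 0.16667)
(c(E, u(-5, 6)) + Q)*158 = (-5*6 + ⅙)*158 = (-30 + ⅙)*158 = -179/6*158 = -14141/3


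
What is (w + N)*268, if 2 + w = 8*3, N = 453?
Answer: 127300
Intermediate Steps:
w = 22 (w = -2 + 8*3 = -2 + 24 = 22)
(w + N)*268 = (22 + 453)*268 = 475*268 = 127300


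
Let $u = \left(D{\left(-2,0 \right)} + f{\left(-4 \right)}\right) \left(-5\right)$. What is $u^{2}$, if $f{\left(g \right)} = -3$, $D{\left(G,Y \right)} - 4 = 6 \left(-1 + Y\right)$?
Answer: $625$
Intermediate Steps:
$D{\left(G,Y \right)} = -2 + 6 Y$ ($D{\left(G,Y \right)} = 4 + 6 \left(-1 + Y\right) = 4 + \left(-6 + 6 Y\right) = -2 + 6 Y$)
$u = 25$ ($u = \left(\left(-2 + 6 \cdot 0\right) - 3\right) \left(-5\right) = \left(\left(-2 + 0\right) - 3\right) \left(-5\right) = \left(-2 - 3\right) \left(-5\right) = \left(-5\right) \left(-5\right) = 25$)
$u^{2} = 25^{2} = 625$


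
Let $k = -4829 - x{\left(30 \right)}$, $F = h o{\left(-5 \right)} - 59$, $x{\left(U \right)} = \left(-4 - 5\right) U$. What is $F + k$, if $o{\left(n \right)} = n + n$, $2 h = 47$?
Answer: $-4853$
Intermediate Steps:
$h = \frac{47}{2}$ ($h = \frac{1}{2} \cdot 47 = \frac{47}{2} \approx 23.5$)
$o{\left(n \right)} = 2 n$
$x{\left(U \right)} = - 9 U$
$F = -294$ ($F = \frac{47 \cdot 2 \left(-5\right)}{2} - 59 = \frac{47}{2} \left(-10\right) - 59 = -235 - 59 = -294$)
$k = -4559$ ($k = -4829 - \left(-9\right) 30 = -4829 - -270 = -4829 + 270 = -4559$)
$F + k = -294 - 4559 = -4853$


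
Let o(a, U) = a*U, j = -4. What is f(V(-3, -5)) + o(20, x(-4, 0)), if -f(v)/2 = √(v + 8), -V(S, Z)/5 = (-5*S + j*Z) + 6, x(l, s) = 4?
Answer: 80 - 2*I*√197 ≈ 80.0 - 28.071*I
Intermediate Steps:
V(S, Z) = -30 + 20*Z + 25*S (V(S, Z) = -5*((-5*S - 4*Z) + 6) = -5*(6 - 5*S - 4*Z) = -30 + 20*Z + 25*S)
f(v) = -2*√(8 + v) (f(v) = -2*√(v + 8) = -2*√(8 + v))
o(a, U) = U*a
f(V(-3, -5)) + o(20, x(-4, 0)) = -2*√(8 + (-30 + 20*(-5) + 25*(-3))) + 4*20 = -2*√(8 + (-30 - 100 - 75)) + 80 = -2*√(8 - 205) + 80 = -2*I*√197 + 80 = 80 - 2*I*√197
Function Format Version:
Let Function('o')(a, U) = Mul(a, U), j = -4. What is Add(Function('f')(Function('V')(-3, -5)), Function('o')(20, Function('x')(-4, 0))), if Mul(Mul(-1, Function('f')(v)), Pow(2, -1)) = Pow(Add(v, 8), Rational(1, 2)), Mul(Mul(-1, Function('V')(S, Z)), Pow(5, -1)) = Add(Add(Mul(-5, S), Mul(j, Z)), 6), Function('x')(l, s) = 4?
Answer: Add(80, Mul(-2, I, Pow(197, Rational(1, 2)))) ≈ Add(80.000, Mul(-28.071, I))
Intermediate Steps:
Function('V')(S, Z) = Add(-30, Mul(20, Z), Mul(25, S)) (Function('V')(S, Z) = Mul(-5, Add(Add(Mul(-5, S), Mul(-4, Z)), 6)) = Mul(-5, Add(6, Mul(-5, S), Mul(-4, Z))) = Add(-30, Mul(20, Z), Mul(25, S)))
Function('f')(v) = Mul(-2, Pow(Add(8, v), Rational(1, 2))) (Function('f')(v) = Mul(-2, Pow(Add(v, 8), Rational(1, 2))) = Mul(-2, Pow(Add(8, v), Rational(1, 2))))
Function('o')(a, U) = Mul(U, a)
Add(Function('f')(Function('V')(-3, -5)), Function('o')(20, Function('x')(-4, 0))) = Add(Mul(-2, Pow(Add(8, Add(-30, Mul(20, -5), Mul(25, -3))), Rational(1, 2))), Mul(4, 20)) = Add(Mul(-2, Pow(Add(8, Add(-30, -100, -75)), Rational(1, 2))), 80) = Add(Mul(-2, Pow(Add(8, -205), Rational(1, 2))), 80) = Add(Mul(-2, Pow(-197, Rational(1, 2))), 80) = Add(Mul(-2, Mul(I, Pow(197, Rational(1, 2)))), 80) = Add(Mul(-2, I, Pow(197, Rational(1, 2))), 80) = Add(80, Mul(-2, I, Pow(197, Rational(1, 2))))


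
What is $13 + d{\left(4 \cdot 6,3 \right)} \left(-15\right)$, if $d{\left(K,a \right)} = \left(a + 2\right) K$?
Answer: $-1787$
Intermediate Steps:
$d{\left(K,a \right)} = K \left(2 + a\right)$ ($d{\left(K,a \right)} = \left(2 + a\right) K = K \left(2 + a\right)$)
$13 + d{\left(4 \cdot 6,3 \right)} \left(-15\right) = 13 + 4 \cdot 6 \left(2 + 3\right) \left(-15\right) = 13 + 24 \cdot 5 \left(-15\right) = 13 + 120 \left(-15\right) = 13 - 1800 = -1787$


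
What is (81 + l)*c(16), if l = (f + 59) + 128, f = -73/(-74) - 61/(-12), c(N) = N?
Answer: 486748/111 ≈ 4385.1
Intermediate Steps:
f = 2695/444 (f = -73*(-1/74) - 61*(-1/12) = 73/74 + 61/12 = 2695/444 ≈ 6.0698)
l = 85723/444 (l = (2695/444 + 59) + 128 = 28891/444 + 128 = 85723/444 ≈ 193.07)
(81 + l)*c(16) = (81 + 85723/444)*16 = (121687/444)*16 = 486748/111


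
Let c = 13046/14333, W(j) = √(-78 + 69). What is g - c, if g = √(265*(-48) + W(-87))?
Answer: -1186/1303 + √(-12720 + 3*I) ≈ -0.89691 + 112.78*I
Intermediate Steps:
W(j) = 3*I (W(j) = √(-9) = 3*I)
g = √(-12720 + 3*I) (g = √(265*(-48) + 3*I) = √(-12720 + 3*I) ≈ 0.013 + 112.78*I)
c = 1186/1303 (c = 13046*(1/14333) = 1186/1303 ≈ 0.91021)
g - c = √(-12720 + 3*I) - 1*1186/1303 = √(-12720 + 3*I) - 1186/1303 = -1186/1303 + √(-12720 + 3*I)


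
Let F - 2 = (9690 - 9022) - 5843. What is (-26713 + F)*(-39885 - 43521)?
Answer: 2659483716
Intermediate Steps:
F = -5173 (F = 2 + ((9690 - 9022) - 5843) = 2 + (668 - 5843) = 2 - 5175 = -5173)
(-26713 + F)*(-39885 - 43521) = (-26713 - 5173)*(-39885 - 43521) = -31886*(-83406) = 2659483716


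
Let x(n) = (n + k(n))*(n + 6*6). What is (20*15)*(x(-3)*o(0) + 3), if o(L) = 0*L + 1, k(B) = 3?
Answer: 900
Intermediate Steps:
o(L) = 1 (o(L) = 0 + 1 = 1)
x(n) = (3 + n)*(36 + n) (x(n) = (n + 3)*(n + 6*6) = (3 + n)*(n + 36) = (3 + n)*(36 + n))
(20*15)*(x(-3)*o(0) + 3) = (20*15)*((108 + (-3)**2 + 39*(-3))*1 + 3) = 300*((108 + 9 - 117)*1 + 3) = 300*(0*1 + 3) = 300*(0 + 3) = 300*3 = 900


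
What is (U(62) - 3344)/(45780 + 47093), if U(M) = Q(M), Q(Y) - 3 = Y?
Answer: -3279/92873 ≈ -0.035306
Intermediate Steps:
Q(Y) = 3 + Y
U(M) = 3 + M
(U(62) - 3344)/(45780 + 47093) = ((3 + 62) - 3344)/(45780 + 47093) = (65 - 3344)/92873 = -3279*1/92873 = -3279/92873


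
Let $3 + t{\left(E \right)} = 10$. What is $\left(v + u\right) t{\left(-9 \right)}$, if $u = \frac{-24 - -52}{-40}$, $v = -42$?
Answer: $- \frac{2989}{10} \approx -298.9$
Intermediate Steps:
$t{\left(E \right)} = 7$ ($t{\left(E \right)} = -3 + 10 = 7$)
$u = - \frac{7}{10}$ ($u = \left(-24 + 52\right) \left(- \frac{1}{40}\right) = 28 \left(- \frac{1}{40}\right) = - \frac{7}{10} \approx -0.7$)
$\left(v + u\right) t{\left(-9 \right)} = \left(-42 - \frac{7}{10}\right) 7 = \left(- \frac{427}{10}\right) 7 = - \frac{2989}{10}$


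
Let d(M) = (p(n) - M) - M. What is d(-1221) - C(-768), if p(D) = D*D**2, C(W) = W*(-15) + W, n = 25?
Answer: 7315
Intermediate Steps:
C(W) = -14*W (C(W) = -15*W + W = -14*W)
p(D) = D**3
d(M) = 15625 - 2*M (d(M) = (25**3 - M) - M = (15625 - M) - M = 15625 - 2*M)
d(-1221) - C(-768) = (15625 - 2*(-1221)) - (-14)*(-768) = (15625 + 2442) - 1*10752 = 18067 - 10752 = 7315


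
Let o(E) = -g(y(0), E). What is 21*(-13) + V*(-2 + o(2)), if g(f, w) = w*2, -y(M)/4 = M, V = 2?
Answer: -285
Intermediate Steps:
y(M) = -4*M
g(f, w) = 2*w
o(E) = -2*E
21*(-13) + V*(-2 + o(2)) = 21*(-13) + 2*(-2 - 2*2) = -273 + 2*(-2 - 4) = -273 + 2*(-6) = -273 - 12 = -285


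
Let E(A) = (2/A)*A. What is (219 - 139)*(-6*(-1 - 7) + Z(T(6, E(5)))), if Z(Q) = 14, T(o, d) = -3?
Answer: 4960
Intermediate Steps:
E(A) = 2
(219 - 139)*(-6*(-1 - 7) + Z(T(6, E(5)))) = (219 - 139)*(-6*(-1 - 7) + 14) = 80*(-6*(-8) + 14) = 80*(48 + 14) = 80*62 = 4960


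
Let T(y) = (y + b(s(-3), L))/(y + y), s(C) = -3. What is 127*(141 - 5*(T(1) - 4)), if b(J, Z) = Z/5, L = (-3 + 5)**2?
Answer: 39751/2 ≈ 19876.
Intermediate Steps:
L = 4 (L = 2**2 = 4)
b(J, Z) = Z/5 (b(J, Z) = Z*(1/5) = Z/5)
T(y) = (4/5 + y)/(2*y) (T(y) = (y + (1/5)*4)/(y + y) = (y + 4/5)/((2*y)) = (4/5 + y)*(1/(2*y)) = (4/5 + y)/(2*y))
127*(141 - 5*(T(1) - 4)) = 127*(141 - 5*((1/10)*(4 + 5*1)/1 - 4)) = 127*(141 - 5*((1/10)*1*(4 + 5) - 4)) = 127*(141 - 5*((1/10)*1*9 - 4)) = 127*(141 - 5*(9/10 - 4)) = 127*(141 - 5*(-31/10)) = 127*(141 + 31/2) = 127*(313/2) = 39751/2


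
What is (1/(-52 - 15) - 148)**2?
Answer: 98346889/4489 ≈ 21908.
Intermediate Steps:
(1/(-52 - 15) - 148)**2 = (1/(-67) - 148)**2 = (-1/67 - 148)**2 = (-9917/67)**2 = 98346889/4489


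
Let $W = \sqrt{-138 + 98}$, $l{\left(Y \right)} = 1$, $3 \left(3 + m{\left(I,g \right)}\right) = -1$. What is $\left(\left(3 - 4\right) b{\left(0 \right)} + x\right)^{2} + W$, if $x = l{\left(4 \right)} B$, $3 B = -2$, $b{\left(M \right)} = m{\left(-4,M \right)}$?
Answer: $\frac{64}{9} + 2 i \sqrt{10} \approx 7.1111 + 6.3246 i$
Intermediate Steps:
$m{\left(I,g \right)} = - \frac{10}{3}$ ($m{\left(I,g \right)} = -3 + \frac{1}{3} \left(-1\right) = -3 - \frac{1}{3} = - \frac{10}{3}$)
$b{\left(M \right)} = - \frac{10}{3}$
$B = - \frac{2}{3}$ ($B = \frac{1}{3} \left(-2\right) = - \frac{2}{3} \approx -0.66667$)
$x = - \frac{2}{3}$ ($x = 1 \left(- \frac{2}{3}\right) = - \frac{2}{3} \approx -0.66667$)
$W = 2 i \sqrt{10}$ ($W = \sqrt{-40} = 2 i \sqrt{10} \approx 6.3246 i$)
$\left(\left(3 - 4\right) b{\left(0 \right)} + x\right)^{2} + W = \left(\left(3 - 4\right) \left(- \frac{10}{3}\right) - \frac{2}{3}\right)^{2} + 2 i \sqrt{10} = \left(\left(-1\right) \left(- \frac{10}{3}\right) - \frac{2}{3}\right)^{2} + 2 i \sqrt{10} = \left(\frac{10}{3} - \frac{2}{3}\right)^{2} + 2 i \sqrt{10} = \left(\frac{8}{3}\right)^{2} + 2 i \sqrt{10} = \frac{64}{9} + 2 i \sqrt{10}$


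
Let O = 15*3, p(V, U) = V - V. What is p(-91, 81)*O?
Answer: 0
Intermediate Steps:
p(V, U) = 0
O = 45
p(-91, 81)*O = 0*45 = 0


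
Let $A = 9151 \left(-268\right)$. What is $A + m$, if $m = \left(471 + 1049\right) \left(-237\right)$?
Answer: $-2812708$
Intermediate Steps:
$A = -2452468$
$m = -360240$ ($m = 1520 \left(-237\right) = -360240$)
$A + m = -2452468 - 360240 = -2812708$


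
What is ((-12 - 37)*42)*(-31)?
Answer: 63798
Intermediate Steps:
((-12 - 37)*42)*(-31) = -49*42*(-31) = -2058*(-31) = 63798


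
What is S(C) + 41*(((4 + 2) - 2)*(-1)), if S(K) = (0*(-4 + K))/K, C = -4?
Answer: -164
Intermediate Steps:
S(K) = 0 (S(K) = 0/K = 0)
S(C) + 41*(((4 + 2) - 2)*(-1)) = 0 + 41*(((4 + 2) - 2)*(-1)) = 0 + 41*((6 - 2)*(-1)) = 0 + 41*(4*(-1)) = 0 + 41*(-4) = 0 - 164 = -164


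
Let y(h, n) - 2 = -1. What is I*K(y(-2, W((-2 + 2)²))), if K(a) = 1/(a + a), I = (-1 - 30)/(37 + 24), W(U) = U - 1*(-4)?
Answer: -31/122 ≈ -0.25410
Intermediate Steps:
W(U) = 4 + U (W(U) = U + 4 = 4 + U)
y(h, n) = 1 (y(h, n) = 2 - 1 = 1)
I = -31/61 ≈ -0.50820
K(a) = 1/(2*a)
I*K(y(-2, W((-2 + 2)²))) = -31/(122*1) = -31/122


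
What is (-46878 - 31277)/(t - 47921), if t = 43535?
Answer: 78155/4386 ≈ 17.819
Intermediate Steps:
(-46878 - 31277)/(t - 47921) = (-46878 - 31277)/(43535 - 47921) = -78155/(-4386) = -78155*(-1/4386) = 78155/4386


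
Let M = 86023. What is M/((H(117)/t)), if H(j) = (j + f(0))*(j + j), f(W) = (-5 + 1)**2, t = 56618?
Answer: 347889301/2223 ≈ 1.5650e+5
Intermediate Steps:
f(W) = 16 (f(W) = (-4)**2 = 16)
H(j) = 2*j*(16 + j) (H(j) = (j + 16)*(j + j) = (16 + j)*(2*j) = 2*j*(16 + j))
M/((H(117)/t)) = 86023/(((2*117*(16 + 117))/56618)) = 86023/(((2*117*133)*(1/56618))) = 86023/((31122*(1/56618))) = 86023/(15561/28309) = 86023*(28309/15561) = 347889301/2223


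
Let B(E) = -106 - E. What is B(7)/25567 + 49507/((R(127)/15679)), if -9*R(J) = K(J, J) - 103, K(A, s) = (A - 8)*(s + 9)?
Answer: -178610610693212/411142927 ≈ -4.3442e+5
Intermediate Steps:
K(A, s) = (-8 + A)*(9 + s)
R(J) = 175/9 - J/9 - J²/9 (R(J) = -((-72 - 8*J + 9*J + J*J) - 103)/9 = -((-72 - 8*J + 9*J + J²) - 103)/9 = -((-72 + J + J²) - 103)/9 = -(-175 + J + J²)/9 = 175/9 - J/9 - J²/9)
B(7)/25567 + 49507/((R(127)/15679)) = (-106 - 1*7)/25567 + 49507/(((175/9 - ⅑*127 - ⅑*127²)/15679)) = (-106 - 7)*(1/25567) + 49507/(((175/9 - 127/9 - ⅑*16129)*(1/15679))) = -113*1/25567 + 49507/(((175/9 - 127/9 - 16129/9)*(1/15679))) = -113/25567 + 49507/((-16081/9*1/15679)) = -113/25567 + 49507/(-16081/141111) = -113/25567 + 49507*(-141111/16081) = -113/25567 - 6985982277/16081 = -178610610693212/411142927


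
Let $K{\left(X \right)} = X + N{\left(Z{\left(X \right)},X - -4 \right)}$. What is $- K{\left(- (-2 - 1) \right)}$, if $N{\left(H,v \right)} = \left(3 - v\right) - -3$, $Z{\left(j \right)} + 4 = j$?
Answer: $-2$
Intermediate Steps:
$Z{\left(j \right)} = -4 + j$
$N{\left(H,v \right)} = 6 - v$ ($N{\left(H,v \right)} = \left(3 - v\right) + 3 = 6 - v$)
$K{\left(X \right)} = 2$ ($K{\left(X \right)} = X - \left(-6 + 4 + X\right) = X - \left(-2 + X\right) = 2$)
$- K{\left(- (-2 - 1) \right)} = \left(-1\right) 2 = -2$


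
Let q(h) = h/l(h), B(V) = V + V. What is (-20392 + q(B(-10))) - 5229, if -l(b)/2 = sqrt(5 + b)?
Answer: -25621 - 2*I*sqrt(15)/3 ≈ -25621.0 - 2.582*I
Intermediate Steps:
l(b) = -2*sqrt(5 + b)
B(V) = 2*V
q(h) = -h/(2*sqrt(5 + h)) (q(h) = h/((-2*sqrt(5 + h))) = h*(-1/(2*sqrt(5 + h))) = -h/(2*sqrt(5 + h)))
(-20392 + q(B(-10))) - 5229 = (-20392 - 2*(-10)/(2*sqrt(5 + 2*(-10)))) - 5229 = (-20392 - 1/2*(-20)/sqrt(5 - 20)) - 5229 = (-20392 - 1/2*(-20)/sqrt(-15)) - 5229 = (-20392 - 1/2*(-20)*(-I*sqrt(15)/15)) - 5229 = (-20392 - 2*I*sqrt(15)/3) - 5229 = -25621 - 2*I*sqrt(15)/3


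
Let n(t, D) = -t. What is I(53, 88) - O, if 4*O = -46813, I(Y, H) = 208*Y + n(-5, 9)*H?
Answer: 92669/4 ≈ 23167.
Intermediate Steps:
I(Y, H) = 5*H + 208*Y (I(Y, H) = 208*Y + (-1*(-5))*H = 208*Y + 5*H = 5*H + 208*Y)
O = -46813/4 (O = (¼)*(-46813) = -46813/4 ≈ -11703.)
I(53, 88) - O = (5*88 + 208*53) - 1*(-46813/4) = (440 + 11024) + 46813/4 = 11464 + 46813/4 = 92669/4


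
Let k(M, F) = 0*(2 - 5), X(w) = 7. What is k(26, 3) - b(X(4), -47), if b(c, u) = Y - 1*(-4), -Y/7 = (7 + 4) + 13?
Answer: 164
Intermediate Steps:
Y = -168 (Y = -7*((7 + 4) + 13) = -7*(11 + 13) = -7*24 = -168)
k(M, F) = 0 (k(M, F) = 0*(-3) = 0)
b(c, u) = -164 (b(c, u) = -168 - 1*(-4) = -168 + 4 = -164)
k(26, 3) - b(X(4), -47) = 0 - 1*(-164) = 0 + 164 = 164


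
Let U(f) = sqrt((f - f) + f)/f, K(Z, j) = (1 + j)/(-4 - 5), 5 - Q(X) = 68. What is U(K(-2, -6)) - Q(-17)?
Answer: 63 + 3*sqrt(5)/5 ≈ 64.342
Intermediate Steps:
Q(X) = -63 (Q(X) = 5 - 1*68 = 5 - 68 = -63)
K(Z, j) = -1/9 - j/9 (K(Z, j) = (1 + j)/(-9) = (1 + j)*(-1/9) = -1/9 - j/9)
U(f) = 1/sqrt(f) (U(f) = sqrt(0 + f)/f = sqrt(f)/f = 1/sqrt(f))
U(K(-2, -6)) - Q(-17) = 1/sqrt(-1/9 - 1/9*(-6)) - 1*(-63) = 1/sqrt(-1/9 + 2/3) + 63 = 1/sqrt(5/9) + 63 = 3*sqrt(5)/5 + 63 = 63 + 3*sqrt(5)/5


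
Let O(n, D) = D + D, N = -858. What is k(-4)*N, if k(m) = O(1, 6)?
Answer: -10296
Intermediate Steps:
O(n, D) = 2*D
k(m) = 12 (k(m) = 2*6 = 12)
k(-4)*N = 12*(-858) = -10296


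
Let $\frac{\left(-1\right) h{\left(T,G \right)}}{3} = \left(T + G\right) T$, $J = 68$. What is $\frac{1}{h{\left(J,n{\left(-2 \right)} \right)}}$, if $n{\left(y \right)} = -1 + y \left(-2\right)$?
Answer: $- \frac{1}{14484} \approx -6.9042 \cdot 10^{-5}$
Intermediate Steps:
$n{\left(y \right)} = -1 - 2 y$
$h{\left(T,G \right)} = - 3 T \left(G + T\right)$ ($h{\left(T,G \right)} = - 3 \left(T + G\right) T = - 3 \left(G + T\right) T = - 3 T \left(G + T\right)$)
$\frac{1}{h{\left(J,n{\left(-2 \right)} \right)}} = \frac{1}{\left(-3\right) 68 \left(\left(-1 - -4\right) + 68\right)} = \frac{1}{\left(-3\right) 68 \left(\left(-1 + 4\right) + 68\right)} = \frac{1}{\left(-3\right) 68 \left(3 + 68\right)} = \frac{1}{\left(-3\right) 68 \cdot 71} = \frac{1}{-14484} = - \frac{1}{14484}$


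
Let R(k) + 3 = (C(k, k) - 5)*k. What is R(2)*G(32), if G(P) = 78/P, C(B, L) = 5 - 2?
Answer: -273/16 ≈ -17.063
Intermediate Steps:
C(B, L) = 3
R(k) = -3 - 2*k (R(k) = -3 + (3 - 5)*k = -3 - 2*k)
R(2)*G(32) = (-3 - 2*2)*(78/32) = (-3 - 4)*(78*(1/32)) = -7*39/16 = -273/16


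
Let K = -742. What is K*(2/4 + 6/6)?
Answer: -1113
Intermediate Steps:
K*(2/4 + 6/6) = -742*(2/4 + 6/6) = -742*(2*(¼) + 6*(⅙)) = -742*(½ + 1) = -742*3/2 = -1113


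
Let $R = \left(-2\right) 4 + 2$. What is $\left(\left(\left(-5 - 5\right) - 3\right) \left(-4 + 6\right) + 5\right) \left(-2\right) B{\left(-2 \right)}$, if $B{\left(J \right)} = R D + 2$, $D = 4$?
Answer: $-924$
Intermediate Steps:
$R = -6$ ($R = -8 + 2 = -6$)
$B{\left(J \right)} = -22$ ($B{\left(J \right)} = \left(-6\right) 4 + 2 = -24 + 2 = -22$)
$\left(\left(\left(-5 - 5\right) - 3\right) \left(-4 + 6\right) + 5\right) \left(-2\right) B{\left(-2 \right)} = \left(\left(\left(-5 - 5\right) - 3\right) \left(-4 + 6\right) + 5\right) \left(-2\right) \left(-22\right) = \left(\left(-10 - 3\right) 2 + 5\right) \left(-2\right) \left(-22\right) = \left(\left(-13\right) 2 + 5\right) \left(-2\right) \left(-22\right) = \left(-26 + 5\right) \left(-2\right) \left(-22\right) = \left(-21\right) \left(-2\right) \left(-22\right) = 42 \left(-22\right) = -924$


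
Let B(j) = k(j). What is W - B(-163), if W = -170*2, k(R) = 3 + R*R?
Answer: -26912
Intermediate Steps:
k(R) = 3 + R²
W = -340
B(j) = 3 + j²
W - B(-163) = -340 - (3 + (-163)²) = -340 - (3 + 26569) = -340 - 1*26572 = -340 - 26572 = -26912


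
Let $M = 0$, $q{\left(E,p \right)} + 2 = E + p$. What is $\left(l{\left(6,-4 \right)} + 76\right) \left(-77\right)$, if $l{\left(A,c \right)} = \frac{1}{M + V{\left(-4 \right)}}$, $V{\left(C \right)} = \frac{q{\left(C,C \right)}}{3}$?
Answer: $- \frac{58289}{10} \approx -5828.9$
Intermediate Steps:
$q{\left(E,p \right)} = -2 + E + p$ ($q{\left(E,p \right)} = -2 + \left(E + p\right) = -2 + E + p$)
$V{\left(C \right)} = - \frac{2}{3} + \frac{2 C}{3}$ ($V{\left(C \right)} = \frac{-2 + C + C}{3} = \left(-2 + 2 C\right) \frac{1}{3} = - \frac{2}{3} + \frac{2 C}{3}$)
$l{\left(A,c \right)} = - \frac{3}{10}$ ($l{\left(A,c \right)} = \frac{1}{0 + \left(- \frac{2}{3} + \frac{2}{3} \left(-4\right)\right)} = \frac{1}{0 - \frac{10}{3}} = \frac{1}{- \frac{10}{3}} = - \frac{3}{10}$)
$\left(l{\left(6,-4 \right)} + 76\right) \left(-77\right) = \left(- \frac{3}{10} + 76\right) \left(-77\right) = \frac{757}{10} \left(-77\right) = - \frac{58289}{10}$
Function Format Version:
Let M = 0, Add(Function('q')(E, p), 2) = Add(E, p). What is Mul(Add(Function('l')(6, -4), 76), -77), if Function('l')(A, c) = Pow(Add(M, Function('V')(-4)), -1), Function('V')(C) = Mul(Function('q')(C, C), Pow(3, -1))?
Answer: Rational(-58289, 10) ≈ -5828.9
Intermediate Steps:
Function('q')(E, p) = Add(-2, E, p) (Function('q')(E, p) = Add(-2, Add(E, p)) = Add(-2, E, p))
Function('V')(C) = Add(Rational(-2, 3), Mul(Rational(2, 3), C)) (Function('V')(C) = Mul(Add(-2, C, C), Pow(3, -1)) = Mul(Add(-2, Mul(2, C)), Rational(1, 3)) = Add(Rational(-2, 3), Mul(Rational(2, 3), C)))
Function('l')(A, c) = Rational(-3, 10) (Function('l')(A, c) = Pow(Add(0, Add(Rational(-2, 3), Mul(Rational(2, 3), -4))), -1) = Pow(Add(0, Add(Rational(-2, 3), Rational(-8, 3))), -1) = Pow(Add(0, Rational(-10, 3)), -1) = Pow(Rational(-10, 3), -1) = Rational(-3, 10))
Mul(Add(Function('l')(6, -4), 76), -77) = Mul(Add(Rational(-3, 10), 76), -77) = Mul(Rational(757, 10), -77) = Rational(-58289, 10)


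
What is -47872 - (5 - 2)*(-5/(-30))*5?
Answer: -95749/2 ≈ -47875.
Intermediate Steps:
-47872 - (5 - 2)*(-5/(-30))*5 = -47872 - 3*(-5*(-1/30))*5 = -47872 - 3*(⅙)*5 = -47872 - 5/2 = -95749/2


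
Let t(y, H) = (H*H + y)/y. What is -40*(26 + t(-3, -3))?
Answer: -960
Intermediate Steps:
t(y, H) = (y + H**2)/y (t(y, H) = (H**2 + y)/y = (y + H**2)/y)
-40*(26 + t(-3, -3)) = -40*(26 + (-3 + (-3)**2)/(-3)) = -40*(26 - (-3 + 9)/3) = -40*(26 - 1/3*6) = -40*(26 - 2) = -40*24 = -960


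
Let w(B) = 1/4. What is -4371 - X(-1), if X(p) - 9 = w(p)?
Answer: -17521/4 ≈ -4380.3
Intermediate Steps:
w(B) = 1/4
X(p) = 37/4 (X(p) = 9 + 1/4 = 37/4)
-4371 - X(-1) = -4371 - 1*37/4 = -4371 - 37/4 = -17521/4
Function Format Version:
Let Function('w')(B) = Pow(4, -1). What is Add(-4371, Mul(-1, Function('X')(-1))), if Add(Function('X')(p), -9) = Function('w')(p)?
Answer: Rational(-17521, 4) ≈ -4380.3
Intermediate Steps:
Function('w')(B) = Rational(1, 4)
Function('X')(p) = Rational(37, 4) (Function('X')(p) = Add(9, Rational(1, 4)) = Rational(37, 4))
Add(-4371, Mul(-1, Function('X')(-1))) = Add(-4371, Mul(-1, Rational(37, 4))) = Add(-4371, Rational(-37, 4)) = Rational(-17521, 4)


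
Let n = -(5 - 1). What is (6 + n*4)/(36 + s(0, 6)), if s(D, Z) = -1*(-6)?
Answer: -5/21 ≈ -0.23810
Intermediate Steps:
s(D, Z) = 6
n = -4 (n = -1*4 = -4)
(6 + n*4)/(36 + s(0, 6)) = (6 - 4*4)/(36 + 6) = (6 - 16)/42 = -10*1/42 = -5/21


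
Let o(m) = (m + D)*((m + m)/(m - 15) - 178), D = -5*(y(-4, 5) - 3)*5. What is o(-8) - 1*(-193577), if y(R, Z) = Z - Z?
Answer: 4179045/23 ≈ 1.8170e+5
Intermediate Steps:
y(R, Z) = 0
D = 75 (D = -5*(0 - 3)*5 = -5*(-3)*5 = 15*5 = 75)
o(m) = (-178 + 2*m/(-15 + m))*(75 + m) (o(m) = (m + 75)*((m + m)/(m - 15) - 178) = (75 + m)*((2*m)/(-15 + m) - 178) = (75 + m)*(2*m/(-15 + m) - 178) = (75 + m)*(-178 + 2*m/(-15 + m)) = (-178 + 2*m/(-15 + m))*(75 + m))
o(-8) - 1*(-193577) = 2*(100125 - 5265*(-8) - 88*(-8)**2)/(-15 - 8) - 1*(-193577) = 2*(100125 + 42120 - 88*64)/(-23) + 193577 = 2*(-1/23)*(100125 + 42120 - 5632) + 193577 = 2*(-1/23)*136613 + 193577 = -273226/23 + 193577 = 4179045/23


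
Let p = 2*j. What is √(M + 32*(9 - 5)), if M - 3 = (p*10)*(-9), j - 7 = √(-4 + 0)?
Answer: √(-1129 - 360*I) ≈ 5.2918 - 34.015*I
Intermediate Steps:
j = 7 + 2*I (j = 7 + √(-4 + 0) = 7 + √(-4) = 7 + 2*I ≈ 7.0 + 2.0*I)
p = 14 + 4*I (p = 2*(7 + 2*I) = 14 + 4*I ≈ 14.0 + 4.0*I)
M = -1257 - 360*I (M = 3 + ((14 + 4*I)*10)*(-9) = 3 + (140 + 40*I)*(-9) = 3 + (-1260 - 360*I) = -1257 - 360*I ≈ -1257.0 - 360.0*I)
√(M + 32*(9 - 5)) = √((-1257 - 360*I) + 32*(9 - 5)) = √((-1257 - 360*I) + 32*4) = √((-1257 - 360*I) + 128) = √(-1129 - 360*I)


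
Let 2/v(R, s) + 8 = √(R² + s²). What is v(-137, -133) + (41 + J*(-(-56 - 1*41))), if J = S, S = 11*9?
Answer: 175491876/18197 + √36458/18197 ≈ 9644.0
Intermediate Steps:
S = 99
J = 99
v(R, s) = 2/(-8 + √(R² + s²))
v(-137, -133) + (41 + J*(-(-56 - 1*41))) = 2/(-8 + √((-137)² + (-133)²)) + (41 + 99*(-(-56 - 1*41))) = 2/(-8 + √(18769 + 17689)) + (41 + 99*(-(-56 - 41))) = 2/(-8 + √36458) + (41 + 99*(-1*(-97))) = 2/(-8 + √36458) + (41 + 99*97) = 2/(-8 + √36458) + (41 + 9603) = 2/(-8 + √36458) + 9644 = 9644 + 2/(-8 + √36458)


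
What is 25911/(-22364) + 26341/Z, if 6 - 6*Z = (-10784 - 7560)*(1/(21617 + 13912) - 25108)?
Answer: -212066429637070683/182982108425045980 ≈ -1.1589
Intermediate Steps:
Z = -8181993758945/106587 (Z = 1 - (-10784 - 7560)*(1/(21617 + 13912) - 25108)/6 = 1 - (-9172)*(1/35529 - 25108)/3 = 1 - (-9172)*(-892062131)/(3*35529) = 1 - ⅙*16363987731064/35529 = 1 - 8181993865532/106587 = -8181993758945/106587 ≈ -7.6764e+7)
25911/(-22364) + 26341/Z = 25911/(-22364) + 26341/(-8181993758945/106587) = 25911*(-1/22364) + 26341*(-106587/8181993758945) = -25911/22364 - 2807608167/8181993758945 = -212066429637070683/182982108425045980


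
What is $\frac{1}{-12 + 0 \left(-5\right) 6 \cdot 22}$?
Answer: $- \frac{1}{12} \approx -0.083333$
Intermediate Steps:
$\frac{1}{-12 + 0 \left(-5\right) 6 \cdot 22} = \frac{1}{-12 + 0 \cdot 6 \cdot 22} = \frac{1}{-12 + 0 \cdot 22} = \frac{1}{-12 + 0} = \frac{1}{-12} = - \frac{1}{12}$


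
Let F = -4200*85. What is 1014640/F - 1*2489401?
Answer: -22217929291/8925 ≈ -2.4894e+6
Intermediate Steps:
F = -357000
1014640/F - 1*2489401 = 1014640/(-357000) - 1*2489401 = 1014640*(-1/357000) - 2489401 = -25366/8925 - 2489401 = -22217929291/8925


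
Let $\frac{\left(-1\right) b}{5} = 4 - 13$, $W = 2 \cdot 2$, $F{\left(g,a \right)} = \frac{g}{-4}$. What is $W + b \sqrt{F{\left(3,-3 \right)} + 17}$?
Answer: $4 + \frac{45 \sqrt{65}}{2} \approx 185.4$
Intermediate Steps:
$F{\left(g,a \right)} = - \frac{g}{4}$ ($F{\left(g,a \right)} = g \left(- \frac{1}{4}\right) = - \frac{g}{4}$)
$W = 4$
$b = 45$ ($b = - 5 \left(4 - 13\right) = \left(-5\right) \left(-9\right) = 45$)
$W + b \sqrt{F{\left(3,-3 \right)} + 17} = 4 + 45 \sqrt{\left(- \frac{1}{4}\right) 3 + 17} = 4 + 45 \sqrt{- \frac{3}{4} + 17} = 4 + 45 \sqrt{\frac{65}{4}} = 4 + 45 \frac{\sqrt{65}}{2} = 4 + \frac{45 \sqrt{65}}{2}$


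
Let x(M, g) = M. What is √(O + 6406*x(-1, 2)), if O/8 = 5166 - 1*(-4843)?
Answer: √73666 ≈ 271.42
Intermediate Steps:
O = 80072 (O = 8*(5166 - 1*(-4843)) = 8*(5166 + 4843) = 8*10009 = 80072)
√(O + 6406*x(-1, 2)) = √(80072 + 6406*(-1)) = √(80072 - 6406) = √73666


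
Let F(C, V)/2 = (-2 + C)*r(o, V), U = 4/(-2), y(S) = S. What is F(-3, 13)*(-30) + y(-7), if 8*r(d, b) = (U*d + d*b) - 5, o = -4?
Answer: -3689/2 ≈ -1844.5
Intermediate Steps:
U = -2 (U = 4*(-½) = -2)
r(d, b) = -5/8 - d/4 + b*d/8 (r(d, b) = ((-2*d + d*b) - 5)/8 = ((-2*d + b*d) - 5)/8 = (-5 - 2*d + b*d)/8 = -5/8 - d/4 + b*d/8)
F(C, V) = 2*(-2 + C)*(3/8 - V/2) (F(C, V) = 2*((-2 + C)*(-5/8 - ¼*(-4) + (⅛)*V*(-4))) = 2*((-2 + C)*(-5/8 + 1 - V/2)) = 2*((-2 + C)*(3/8 - V/2)) = 2*(-2 + C)*(3/8 - V/2))
F(-3, 13)*(-30) + y(-7) = ((-2 - 3)*(3 - 4*13)/4)*(-30) - 7 = ((¼)*(-5)*(3 - 52))*(-30) - 7 = ((¼)*(-5)*(-49))*(-30) - 7 = (245/4)*(-30) - 7 = -3675/2 - 7 = -3689/2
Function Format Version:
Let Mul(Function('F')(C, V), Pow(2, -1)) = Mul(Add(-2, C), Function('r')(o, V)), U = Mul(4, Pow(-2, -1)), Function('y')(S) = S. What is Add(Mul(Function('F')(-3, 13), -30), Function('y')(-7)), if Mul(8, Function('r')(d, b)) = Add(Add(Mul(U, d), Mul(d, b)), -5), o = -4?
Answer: Rational(-3689, 2) ≈ -1844.5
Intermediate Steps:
U = -2 (U = Mul(4, Rational(-1, 2)) = -2)
Function('r')(d, b) = Add(Rational(-5, 8), Mul(Rational(-1, 4), d), Mul(Rational(1, 8), b, d)) (Function('r')(d, b) = Mul(Rational(1, 8), Add(Add(Mul(-2, d), Mul(d, b)), -5)) = Mul(Rational(1, 8), Add(Add(Mul(-2, d), Mul(b, d)), -5)) = Mul(Rational(1, 8), Add(-5, Mul(-2, d), Mul(b, d))) = Add(Rational(-5, 8), Mul(Rational(-1, 4), d), Mul(Rational(1, 8), b, d)))
Function('F')(C, V) = Mul(2, Add(-2, C), Add(Rational(3, 8), Mul(Rational(-1, 2), V))) (Function('F')(C, V) = Mul(2, Mul(Add(-2, C), Add(Rational(-5, 8), Mul(Rational(-1, 4), -4), Mul(Rational(1, 8), V, -4)))) = Mul(2, Mul(Add(-2, C), Add(Rational(-5, 8), 1, Mul(Rational(-1, 2), V)))) = Mul(2, Mul(Add(-2, C), Add(Rational(3, 8), Mul(Rational(-1, 2), V)))) = Mul(2, Add(-2, C), Add(Rational(3, 8), Mul(Rational(-1, 2), V))))
Add(Mul(Function('F')(-3, 13), -30), Function('y')(-7)) = Add(Mul(Mul(Rational(1, 4), Add(-2, -3), Add(3, Mul(-4, 13))), -30), -7) = Add(Mul(Mul(Rational(1, 4), -5, Add(3, -52)), -30), -7) = Add(Mul(Mul(Rational(1, 4), -5, -49), -30), -7) = Add(Mul(Rational(245, 4), -30), -7) = Add(Rational(-3675, 2), -7) = Rational(-3689, 2)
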